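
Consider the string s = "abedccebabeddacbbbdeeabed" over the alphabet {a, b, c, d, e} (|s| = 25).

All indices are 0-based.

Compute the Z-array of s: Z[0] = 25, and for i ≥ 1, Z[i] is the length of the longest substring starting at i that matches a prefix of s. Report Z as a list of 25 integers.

Z[0]=25
i=1: i≥r, start 0; Z[1]=0
i=2: i≥r, start 0; Z[2]=0
i=3: i≥r, start 0; Z[3]=0
i=4: i≥r, start 0; Z[4]=0
i=5: i≥r, start 0; Z[5]=0
i=6: i≥r, start 0; Z[6]=0
i=7: i≥r, start 0; Z[7]=0
i=8: i≥r, start 0; Z[8]=4 grow→box=[8,12)
i=9: min(r-i=3, Z[1]=0)=0; Z[9]=0
i=10: min(r-i=2, Z[2]=0)=0; Z[10]=0
i=11: min(r-i=1, Z[3]=0)=0; Z[11]=0
i=12: i≥r, start 0; Z[12]=0
i=13: i≥r, start 0; Z[13]=1 grow→box=[13,14)
i=14: i≥r, start 0; Z[14]=0
i=15: i≥r, start 0; Z[15]=0
i=16: i≥r, start 0; Z[16]=0
i=17: i≥r, start 0; Z[17]=0
i=18: i≥r, start 0; Z[18]=0
i=19: i≥r, start 0; Z[19]=0
i=20: i≥r, start 0; Z[20]=0
i=21: i≥r, start 0; Z[21]=4 grow→box=[21,25)
i=22: min(r-i=3, Z[1]=0)=0; Z[22]=0
i=23: min(r-i=2, Z[2]=0)=0; Z[23]=0
i=24: min(r-i=1, Z[3]=0)=0; Z[24]=0

[25, 0, 0, 0, 0, 0, 0, 0, 4, 0, 0, 0, 0, 1, 0, 0, 0, 0, 0, 0, 0, 4, 0, 0, 0]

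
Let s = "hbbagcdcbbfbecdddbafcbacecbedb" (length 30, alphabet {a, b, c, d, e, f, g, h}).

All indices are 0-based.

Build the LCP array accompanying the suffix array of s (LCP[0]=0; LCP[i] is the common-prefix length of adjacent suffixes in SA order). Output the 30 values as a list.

rank→(start, suffix):
  0 → (22, 'acecbedb')
  1 → (18, 'afcbacecbedb')
  2 → (3, 'agcdcbbfbecdddbafcbacecbedb')
  3 → (29, 'b')
  4 → (21, 'bacecbedb')
  5 → (17, 'bafcbacecbedb')
  6 → (2, 'bagcdcbbfbecdddbafcbacecbedb')
  7 → (1, 'bbagcdcbbfbecdddbafcbacecbedb')
  8 → (8, 'bbfbecdddbafcbacecbedb')
  9 → (11, 'becdddbafcbacecbedb')
  10 → (26, 'bedb')
  11 → (9, 'bfbecdddbafcbacecbedb')
  12 → (20, 'cbacecbedb')
  13 → (7, 'cbbfbecdddbafcbacecbedb')
  14 → (25, 'cbedb')
  15 → (5, 'cdcbbfbecdddbafcbacecbedb')
  16 → (13, 'cdddbafcbacecbedb')
  17 → (23, 'cecbedb')
  18 → (28, 'db')
  19 → (16, 'dbafcbacecbedb')
  20 → (6, 'dcbbfbecdddbafcbacecbedb')
  21 → (15, 'ddbafcbacecbedb')
  22 → (14, 'dddbafcbacecbedb')
  23 → (24, 'ecbedb')
  24 → (12, 'ecdddbafcbacecbedb')
  25 → (27, 'edb')
  26 → (10, 'fbecdddbafcbacecbedb')
  27 → (19, 'fcbacecbedb')
  28 → (4, 'gcdcbbfbecdddbafcbacecbedb')
  29 → (0, 'hbbagcdcbbfbecdddbafcbacecbedb')

SA = [22, 18, 3, 29, 21, 17, 2, 1, 8, 11, 26, 9, 20, 7, 25, 5, 13, 23, 28, 16, 6, 15, 14, 24, 12, 27, 10, 19, 4, 0]
rank  pair      lcp
   1  s[22:],s[18:]  1  'a'
   2  s[18:],s[3:]  1  'a'
   3  s[3:],s[29:]  0  ''
   4  s[29:],s[21:]  1  'b'
   5  s[21:],s[17:]  2  'ba'
   6  s[17:],s[2:]  2  'ba'
   7  s[2:],s[1:]  1  'b'
   8  s[1:],s[8:]  2  'bb'
   9  s[8:],s[11:]  1  'b'
  10  s[11:],s[26:]  2  'be'
  11  s[26:],s[9:]  1  'b'
  12  s[9:],s[20:]  0  ''
  13  s[20:],s[7:]  2  'cb'
  14  s[7:],s[25:]  2  'cb'
  15  s[25:],s[5:]  1  'c'
  16  s[5:],s[13:]  2  'cd'
  17  s[13:],s[23:]  1  'c'
  18  s[23:],s[28:]  0  ''
  19  s[28:],s[16:]  2  'db'
  20  s[16:],s[6:]  1  'd'
  21  s[6:],s[15:]  1  'd'
  22  s[15:],s[14:]  2  'dd'
  23  s[14:],s[24:]  0  ''
  24  s[24:],s[12:]  2  'ec'
  25  s[12:],s[27:]  1  'e'
  26  s[27:],s[10:]  0  ''
  27  s[10:],s[19:]  1  'f'
  28  s[19:],s[4:]  0  ''
  29  s[4:],s[0:]  0  ''

[0, 1, 1, 0, 1, 2, 2, 1, 2, 1, 2, 1, 0, 2, 2, 1, 2, 1, 0, 2, 1, 1, 2, 0, 2, 1, 0, 1, 0, 0]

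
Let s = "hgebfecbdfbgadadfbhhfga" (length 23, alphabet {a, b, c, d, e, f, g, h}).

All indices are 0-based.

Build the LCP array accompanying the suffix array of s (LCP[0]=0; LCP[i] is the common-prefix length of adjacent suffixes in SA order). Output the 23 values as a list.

rank→(start, suffix):
  0 → (22, 'a')
  1 → (12, 'adadfbhhfga')
  2 → (14, 'adfbhhfga')
  3 → (7, 'bdfbgadadfbhhfga')
  4 → (3, 'bfecbdfbgadadfbhhfga')
  5 → (10, 'bgadadfbhhfga')
  6 → (17, 'bhhfga')
  7 → (6, 'cbdfbgadadfbhhfga')
  8 → (13, 'dadfbhhfga')
  9 → (8, 'dfbgadadfbhhfga')
  10 → (15, 'dfbhhfga')
  11 → (2, 'ebfecbdfbgadadfbhhfga')
  12 → (5, 'ecbdfbgadadfbhhfga')
  13 → (9, 'fbgadadfbhhfga')
  14 → (16, 'fbhhfga')
  15 → (4, 'fecbdfbgadadfbhhfga')
  16 → (20, 'fga')
  17 → (21, 'ga')
  18 → (11, 'gadadfbhhfga')
  19 → (1, 'gebfecbdfbgadadfbhhfga')
  20 → (19, 'hfga')
  21 → (0, 'hgebfecbdfbgadadfbhhfga')
  22 → (18, 'hhfga')

SA = [22, 12, 14, 7, 3, 10, 17, 6, 13, 8, 15, 2, 5, 9, 16, 4, 20, 21, 11, 1, 19, 0, 18]
[i] adj suffixes → lcp
  [1] 22/12 → 1 ('a')
  [2] 12/14 → 2 ('ad')
  [3] 14/7 → 0 ('')
  [4] 7/3 → 1 ('b')
  [5] 3/10 → 1 ('b')
  [6] 10/17 → 1 ('b')
  [7] 17/6 → 0 ('')
  [8] 6/13 → 0 ('')
  [9] 13/8 → 1 ('d')
  [10] 8/15 → 3 ('dfb')
  [11] 15/2 → 0 ('')
  [12] 2/5 → 1 ('e')
  [13] 5/9 → 0 ('')
  [14] 9/16 → 2 ('fb')
  [15] 16/4 → 1 ('f')
  [16] 4/20 → 1 ('f')
  [17] 20/21 → 0 ('')
  [18] 21/11 → 2 ('ga')
  [19] 11/1 → 1 ('g')
  [20] 1/19 → 0 ('')
  [21] 19/0 → 1 ('h')
  [22] 0/18 → 1 ('h')

[0, 1, 2, 0, 1, 1, 1, 0, 0, 1, 3, 0, 1, 0, 2, 1, 1, 0, 2, 1, 0, 1, 1]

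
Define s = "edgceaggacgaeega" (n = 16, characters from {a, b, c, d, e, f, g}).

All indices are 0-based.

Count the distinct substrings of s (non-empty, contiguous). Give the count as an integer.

123

rank→(start, suffix):
  0 → (15, 'a')
  1 → (8, 'acgaeega')
  2 → (11, 'aeega')
  3 → (5, 'aggacgaeega')
  4 → (3, 'ceaggacgaeega')
  5 → (9, 'cgaeega')
  6 → (1, 'dgceaggacgaeega')
  7 → (4, 'eaggacgaeega')
  8 → (0, 'edgceaggacgaeega')
  9 → (12, 'eega')
  10 → (13, 'ega')
  11 → (14, 'ga')
  12 → (7, 'gacgaeega')
  13 → (10, 'gaeega')
  14 → (2, 'gceaggacgaeega')
  15 → (6, 'ggacgaeega')

SA = [15, 8, 11, 5, 3, 9, 1, 4, 0, 12, 13, 14, 7, 10, 2, 6]
[i] adj suffixes → lcp
  [1] 15/8 → 1 ('a')
  [2] 8/11 → 1 ('a')
  [3] 11/5 → 1 ('a')
  [4] 5/3 → 0 ('')
  [5] 3/9 → 1 ('c')
  [6] 9/1 → 0 ('')
  [7] 1/4 → 0 ('')
  [8] 4/0 → 1 ('e')
  [9] 0/12 → 1 ('e')
  [10] 12/13 → 1 ('e')
  [11] 13/14 → 0 ('')
  [12] 14/7 → 2 ('ga')
  [13] 7/10 → 2 ('ga')
  [14] 10/2 → 1 ('g')
  [15] 2/6 → 1 ('g')

n(n+1)/2 = 16·17/2 = 136
Σ LCP = 0 + 1 + 1 + 1 + 0 + 1 + 0 + 0 + 1 + 1 + 1 + 0 + 2 + 2 + 1 + 1 = 13
distinct = 136 − 13 = 123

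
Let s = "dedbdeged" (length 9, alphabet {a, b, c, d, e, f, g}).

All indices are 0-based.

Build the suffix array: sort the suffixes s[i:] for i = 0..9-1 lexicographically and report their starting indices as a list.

rank→(start, suffix):
  0 → (3, 'bdeged')
  1 → (8, 'd')
  2 → (2, 'dbdeged')
  3 → (0, 'dedbdeged')
  4 → (4, 'deged')
  5 → (7, 'ed')
  6 → (1, 'edbdeged')
  7 → (5, 'eged')
  8 → (6, 'ged')

[3, 8, 2, 0, 4, 7, 1, 5, 6]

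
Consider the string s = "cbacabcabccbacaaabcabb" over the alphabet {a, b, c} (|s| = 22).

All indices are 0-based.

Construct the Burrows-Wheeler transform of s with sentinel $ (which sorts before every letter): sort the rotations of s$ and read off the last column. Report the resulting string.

bcacaccbbbccaaaaababc$b

rank  rotation                 last
    0  $cbacabcabccbacaaabcabb  b
    1  aaabcabb$cbacabcabccbac  c
    2  aabcabb$cbacabcabccbaca  a
    3  abb$cbacabcabccbacaaabc  c
    4  abcabb$cbacabcabccbacaa  a
    5  abcabccbacaaabcabb$cbac  c
    6  abccbacaaabcabb$cbacabc  c
    7  acaaabcabb$cbacabcabccb  b
    8  acabcabccbacaaabcabb$cb  b
    9  b$cbacabcabccbacaaabcab  b
   10  bacaaabcabb$cbacabcabcc  c
   11  bacabcabccbacaaabcabb$c  c
   12  bb$cbacabcabccbacaaabca  a
   13  bcabb$cbacabcabccbacaaa  a
   14  bcabccbacaaabcabb$cbaca  a
   15  bccbacaaabcabb$cbacabca  a
   16  caaabcabb$cbacabcabccba  a
   17  cabb$cbacabcabccbacaaab  b
   18  cabcabccbacaaabcabb$cba  a
   19  cabccbacaaabcabb$cbacab  b
   20  cbacaaabcabb$cbacabcabc  c
   21  cbacabcabccbacaaabcabb$  $
   22  ccbacaaabcabb$cbacabcab  b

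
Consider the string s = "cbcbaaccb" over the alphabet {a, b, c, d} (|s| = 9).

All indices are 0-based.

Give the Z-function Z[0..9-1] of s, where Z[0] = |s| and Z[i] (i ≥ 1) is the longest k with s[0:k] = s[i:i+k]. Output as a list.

Z[0]=9
i=1: i≥r, start 0; Z[1]=0
i=2: i≥r, start 0; Z[2]=2 extend→box=[2,4)
i=3: min(r-i=1, Z[1]=0)=0; Z[3]=0
i=4: i≥r, start 0; Z[4]=0
i=5: i≥r, start 0; Z[5]=0
i=6: i≥r, start 0; Z[6]=1 extend→box=[6,7)
i=7: i≥r, start 0; Z[7]=2 extend→box=[7,9)
i=8: min(r-i=1, Z[1]=0)=0; Z[8]=0

[9, 0, 2, 0, 0, 0, 1, 2, 0]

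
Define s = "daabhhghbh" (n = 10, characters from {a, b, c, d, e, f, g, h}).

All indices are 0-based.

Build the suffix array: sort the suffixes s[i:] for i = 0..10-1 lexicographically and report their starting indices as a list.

[1, 2, 8, 3, 0, 6, 9, 7, 5, 4]

rank | idx | suffix
   0 |   1 | aabhhghbh
   1 |   2 | abhhghbh
   2 |   8 | bh
   3 |   3 | bhhghbh
   4 |   0 | daabhhghbh
   5 |   6 | ghbh
   6 |   9 | h
   7 |   7 | hbh
   8 |   5 | hghbh
   9 |   4 | hhghbh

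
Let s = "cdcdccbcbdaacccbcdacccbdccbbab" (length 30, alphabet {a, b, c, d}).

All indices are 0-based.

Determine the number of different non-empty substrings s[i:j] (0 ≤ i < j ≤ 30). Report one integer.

rank | idx | suffix
   0 |  10 | aacccbcdacccbdccbbab
   1 |  28 | ab
   2 |  11 | acccbcdacccbdccbbab
   3 |  18 | acccbdccbbab
   4 |  29 | b
   5 |  27 | bab
   6 |  26 | bbab
   7 |   6 | bcbdaacccbcdacccbdccbbab
   8 |  15 | bcdacccbdccbbab
   9 |   8 | bdaacccbcdacccbdccbbab
  10 |  22 | bdccbbab
  11 |  25 | cbbab
  12 |   5 | cbcbdaacccbcdacccbdccbbab
  13 |  14 | cbcdacccbdccbbab
  14 |   7 | cbdaacccbcdacccbdccbbab
  15 |  21 | cbdccbbab
  16 |  24 | ccbbab
  17 |   4 | ccbcbdaacccbcdacccbdccbbab
  18 |  13 | ccbcdacccbdccbbab
  19 |  20 | ccbdccbbab
  20 |  12 | cccbcdacccbdccbbab
  21 |  19 | cccbdccbbab
  22 |  16 | cdacccbdccbbab
  23 |   2 | cdccbcbdaacccbcdacccbdccbbab
  24 |   0 | cdcdccbcbdaacccbcdacccbdccbbab
  25 |   9 | daacccbcdacccbdccbbab
  26 |  17 | dacccbdccbbab
  27 |  23 | dccbbab
  28 |   3 | dccbcbdaacccbcdacccbdccbbab
  29 |   1 | dcdccbcbdaacccbcdacccbdccbbab

SA = [10, 28, 11, 18, 29, 27, 26, 6, 15, 8, 22, 25, 5, 14, 7, 21, 24, 4, 13, 20, 12, 19, 16, 2, 0, 9, 17, 23, 3, 1]
rank  pair      lcp
   1  s[10:],s[28:]  1  'a'
   2  s[28:],s[11:]  1  'a'
   3  s[11:],s[18:]  5  'acccb'
   4  s[18:],s[29:]  0  ''
   5  s[29:],s[27:]  1  'b'
   6  s[27:],s[26:]  1  'b'
   7  s[26:],s[6:]  1  'b'
   8  s[6:],s[15:]  2  'bc'
   9  s[15:],s[8:]  1  'b'
  10  s[8:],s[22:]  2  'bd'
  11  s[22:],s[25:]  0  ''
  12  s[25:],s[5:]  2  'cb'
  13  s[5:],s[14:]  3  'cbc'
  14  s[14:],s[7:]  2  'cb'
  15  s[7:],s[21:]  3  'cbd'
  16  s[21:],s[24:]  1  'c'
  17  s[24:],s[4:]  3  'ccb'
  18  s[4:],s[13:]  4  'ccbc'
  19  s[13:],s[20:]  3  'ccb'
  20  s[20:],s[12:]  2  'cc'
  21  s[12:],s[19:]  4  'cccb'
  22  s[19:],s[16:]  1  'c'
  23  s[16:],s[2:]  2  'cd'
  24  s[2:],s[0:]  3  'cdc'
  25  s[0:],s[9:]  0  ''
  26  s[9:],s[17:]  2  'da'
  27  s[17:],s[23:]  1  'd'
  28  s[23:],s[3:]  4  'dccb'
  29  s[3:],s[1:]  2  'dc'

n(n+1)/2 = 30·31/2 = 465
Σ LCP = 0 + 1 + 1 + 5 + 0 + 1 + 1 + 1 + 2 + 1 + 2 + 0 + 2 + 3 + 2 + 3 + 1 + 3 + 4 + 3 + 2 + 4 + 1 + 2 + 3 + 0 + 2 + 1 + 4 + 2 = 57
distinct = 465 − 57 = 408

408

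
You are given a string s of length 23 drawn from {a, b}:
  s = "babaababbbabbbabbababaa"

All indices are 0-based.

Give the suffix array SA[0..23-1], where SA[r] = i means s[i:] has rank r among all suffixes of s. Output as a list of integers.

rank | idx | suffix
   0 |  22 | a
   1 |  21 | aa
   2 |   3 | aababbbabbbabbababaa
   3 |  19 | abaa
   4 |   1 | abaababbbabbbabbababaa
   5 |  17 | ababaa
   6 |   4 | ababbbabbbabbababaa
   7 |  14 | abbababaa
   8 |  10 | abbbabbababaa
   9 |   6 | abbbabbbabbababaa
  10 |  20 | baa
  11 |   2 | baababbbabbbabbababaa
  12 |  18 | babaa
  13 |   0 | babaababbbabbbabbababaa
  14 |  16 | bababaa
  15 |  13 | babbababaa
  16 |   9 | babbbabbababaa
  17 |   5 | babbbabbbabbababaa
  18 |  15 | bbababaa
  19 |  12 | bbabbababaa
  20 |   8 | bbabbbabbababaa
  21 |  11 | bbbabbababaa
  22 |   7 | bbbabbbabbababaa

[22, 21, 3, 19, 1, 17, 4, 14, 10, 6, 20, 2, 18, 0, 16, 13, 9, 5, 15, 12, 8, 11, 7]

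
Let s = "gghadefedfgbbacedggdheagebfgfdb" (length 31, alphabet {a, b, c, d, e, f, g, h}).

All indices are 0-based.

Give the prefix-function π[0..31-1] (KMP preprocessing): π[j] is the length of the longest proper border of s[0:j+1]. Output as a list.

π[0] = 0
j=1 s[j]='g': π[1]=1 (border 'g')
j=2 s[j]='h': k: 1→0; π[2]=0 (border '')
j=3 s[j]='a': π[3]=0 (border '')
j=4 s[j]='d': π[4]=0 (border '')
j=5 s[j]='e': π[5]=0 (border '')
j=6 s[j]='f': π[6]=0 (border '')
j=7 s[j]='e': π[7]=0 (border '')
j=8 s[j]='d': π[8]=0 (border '')
j=9 s[j]='f': π[9]=0 (border '')
j=10 s[j]='g': π[10]=1 (border 'g')
j=11 s[j]='b': k: 1→0; π[11]=0 (border '')
j=12 s[j]='b': π[12]=0 (border '')
j=13 s[j]='a': π[13]=0 (border '')
j=14 s[j]='c': π[14]=0 (border '')
j=15 s[j]='e': π[15]=0 (border '')
j=16 s[j]='d': π[16]=0 (border '')
j=17 s[j]='g': π[17]=1 (border 'g')
j=18 s[j]='g': π[18]=2 (border 'gg')
j=19 s[j]='d': k: 2→1→0; π[19]=0 (border '')
j=20 s[j]='h': π[20]=0 (border '')
j=21 s[j]='e': π[21]=0 (border '')
j=22 s[j]='a': π[22]=0 (border '')
j=23 s[j]='g': π[23]=1 (border 'g')
j=24 s[j]='e': k: 1→0; π[24]=0 (border '')
j=25 s[j]='b': π[25]=0 (border '')
j=26 s[j]='f': π[26]=0 (border '')
j=27 s[j]='g': π[27]=1 (border 'g')
j=28 s[j]='f': k: 1→0; π[28]=0 (border '')
j=29 s[j]='d': π[29]=0 (border '')
j=30 s[j]='b': π[30]=0 (border '')

[0, 1, 0, 0, 0, 0, 0, 0, 0, 0, 1, 0, 0, 0, 0, 0, 0, 1, 2, 0, 0, 0, 0, 1, 0, 0, 0, 1, 0, 0, 0]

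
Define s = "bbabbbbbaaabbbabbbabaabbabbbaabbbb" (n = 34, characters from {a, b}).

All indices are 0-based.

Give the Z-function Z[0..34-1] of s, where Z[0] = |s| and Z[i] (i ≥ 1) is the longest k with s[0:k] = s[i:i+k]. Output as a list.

Z[0]=34
i=1: fresh scan; Z[1]=1 scan→box=[1,2)
i=2: fresh scan; Z[2]=0
i=3: fresh scan; Z[3]=2 scan→box=[3,5)
i=4: min(r-i=1, Z[1]=1)=1; Z[4]=2 scan→box=[4,6)
i=5: min(r-i=1, Z[1]=1)=1; Z[5]=2 scan→box=[5,7)
i=6: min(r-i=1, Z[1]=1)=1; Z[6]=3 scan→box=[6,9)
i=7: min(r-i=2, Z[1]=1)=1; Z[7]=1
i=8: min(r-i=1, Z[2]=0)=0; Z[8]=0
i=9: fresh scan; Z[9]=0
i=10: fresh scan; Z[10]=0
i=11: fresh scan; Z[11]=2 scan→box=[11,13)
i=12: min(r-i=1, Z[1]=1)=1; Z[12]=6 scan→box=[12,18)
i=13: min(r-i=5, Z[1]=1)=1; Z[13]=1
i=14: min(r-i=4, Z[2]=0)=0; Z[14]=0
i=15: min(r-i=3, Z[3]=2)=2; Z[15]=2
i=16: min(r-i=2, Z[4]=2)=2; Z[16]=4 scan→box=[16,20)
i=17: min(r-i=3, Z[1]=1)=1; Z[17]=1
i=18: min(r-i=2, Z[2]=0)=0; Z[18]=0
i=19: min(r-i=1, Z[3]=2)=1; Z[19]=1
i=20: fresh scan; Z[20]=0
i=21: fresh scan; Z[21]=0
i=22: fresh scan; Z[22]=6 scan→box=[22,28)
i=23: min(r-i=5, Z[1]=1)=1; Z[23]=1
i=24: min(r-i=4, Z[2]=0)=0; Z[24]=0
i=25: min(r-i=3, Z[3]=2)=2; Z[25]=2
i=26: min(r-i=2, Z[4]=2)=2; Z[26]=3 scan→box=[26,29)
i=27: min(r-i=2, Z[1]=1)=1; Z[27]=1
i=28: min(r-i=1, Z[2]=0)=0; Z[28]=0
i=29: fresh scan; Z[29]=0
i=30: fresh scan; Z[30]=2 scan→box=[30,32)
i=31: min(r-i=1, Z[1]=1)=1; Z[31]=2 scan→box=[31,33)
i=32: min(r-i=1, Z[1]=1)=1; Z[32]=2 scan→box=[32,34)
i=33: min(r-i=1, Z[1]=1)=1; Z[33]=1

[34, 1, 0, 2, 2, 2, 3, 1, 0, 0, 0, 2, 6, 1, 0, 2, 4, 1, 0, 1, 0, 0, 6, 1, 0, 2, 3, 1, 0, 0, 2, 2, 2, 1]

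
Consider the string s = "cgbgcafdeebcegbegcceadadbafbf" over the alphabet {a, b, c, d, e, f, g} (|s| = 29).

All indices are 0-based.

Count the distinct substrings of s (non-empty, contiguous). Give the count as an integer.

407

rank | idx | suffix
   0 |  20 | adadbafbf
   1 |  22 | adbafbf
   2 |  25 | afbf
   3 |   5 | afdeebcegbegcceadadbafbf
   4 |  24 | bafbf
   5 |  10 | bcegbegcceadadbafbf
   6 |  14 | begcceadadbafbf
   7 |  27 | bf
   8 |   2 | bgcafdeebcegbegcceadadbafbf
   9 |   4 | cafdeebcegbegcceadadbafbf
  10 |  17 | cceadadbafbf
  11 |  18 | ceadadbafbf
  12 |  11 | cegbegcceadadbafbf
  13 |   0 | cgbgcafdeebcegbegcceadadbafbf
  14 |  21 | dadbafbf
  15 |  23 | dbafbf
  16 |   7 | deebcegbegcceadadbafbf
  17 |  19 | eadadbafbf
  18 |   9 | ebcegbegcceadadbafbf
  19 |   8 | eebcegbegcceadadbafbf
  20 |  12 | egbegcceadadbafbf
  21 |  15 | egcceadadbafbf
  22 |  28 | f
  23 |  26 | fbf
  24 |   6 | fdeebcegbegcceadadbafbf
  25 |  13 | gbegcceadadbafbf
  26 |   1 | gbgcafdeebcegbegcceadadbafbf
  27 |   3 | gcafdeebcegbegcceadadbafbf
  28 |  16 | gcceadadbafbf

SA = [20, 22, 25, 5, 24, 10, 14, 27, 2, 4, 17, 18, 11, 0, 21, 23, 7, 19, 9, 8, 12, 15, 28, 26, 6, 13, 1, 3, 16]
rank  pair      lcp
   1  s[20:],s[22:]  2  'ad'
   2  s[22:],s[25:]  1  'a'
   3  s[25:],s[5:]  2  'af'
   4  s[5:],s[24:]  0  ''
   5  s[24:],s[10:]  1  'b'
   6  s[10:],s[14:]  1  'b'
   7  s[14:],s[27:]  1  'b'
   8  s[27:],s[2:]  1  'b'
   9  s[2:],s[4:]  0  ''
  10  s[4:],s[17:]  1  'c'
  11  s[17:],s[18:]  1  'c'
  12  s[18:],s[11:]  2  'ce'
  13  s[11:],s[0:]  1  'c'
  14  s[0:],s[21:]  0  ''
  15  s[21:],s[23:]  1  'd'
  16  s[23:],s[7:]  1  'd'
  17  s[7:],s[19:]  0  ''
  18  s[19:],s[9:]  1  'e'
  19  s[9:],s[8:]  1  'e'
  20  s[8:],s[12:]  1  'e'
  21  s[12:],s[15:]  2  'eg'
  22  s[15:],s[28:]  0  ''
  23  s[28:],s[26:]  1  'f'
  24  s[26:],s[6:]  1  'f'
  25  s[6:],s[13:]  0  ''
  26  s[13:],s[1:]  2  'gb'
  27  s[1:],s[3:]  1  'g'
  28  s[3:],s[16:]  2  'gc'

n(n+1)/2 = 29·30/2 = 435
Σ LCP = 0 + 2 + 1 + 2 + 0 + 1 + 1 + 1 + 1 + 0 + 1 + 1 + 2 + 1 + 0 + 1 + 1 + 0 + 1 + 1 + 1 + 2 + 0 + 1 + 1 + 0 + 2 + 1 + 2 = 28
distinct = 435 − 28 = 407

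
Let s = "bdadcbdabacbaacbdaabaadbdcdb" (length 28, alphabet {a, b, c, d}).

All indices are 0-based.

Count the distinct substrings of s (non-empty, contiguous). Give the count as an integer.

359

sorted suffixes:
  #0 SA[0]=17  'aabaadbdcdb'
  #1 SA[1]=12  'aacbdaabaadbdcdb'
  #2 SA[2]=20  'aadbdcdb'
  #3 SA[3]=18  'abaadbdcdb'
  #4 SA[4]=7  'abacbaacbdaabaadbdcdb'
  #5 SA[5]=9  'acbaacbdaabaadbdcdb'
  #6 SA[6]=13  'acbdaabaadbdcdb'
  #7 SA[7]=21  'adbdcdb'
  #8 SA[8]=2  'adcbdabacbaacbdaabaadbdcdb'
  #9 SA[9]=27  'b'
  #10 SA[10]=11  'baacbdaabaadbdcdb'
  #11 SA[11]=19  'baadbdcdb'
  #12 SA[12]=8  'bacbaacbdaabaadbdcdb'
  #13 SA[13]=15  'bdaabaadbdcdb'
  #14 SA[14]=5  'bdabacbaacbdaabaadbdcdb'
  #15 SA[15]=0  'bdadcbdabacbaacbdaabaadbdcdb'
  #16 SA[16]=23  'bdcdb'
  #17 SA[17]=10  'cbaacbdaabaadbdcdb'
  #18 SA[18]=14  'cbdaabaadbdcdb'
  #19 SA[19]=4  'cbdabacbaacbdaabaadbdcdb'
  #20 SA[20]=25  'cdb'
  #21 SA[21]=16  'daabaadbdcdb'
  #22 SA[22]=6  'dabacbaacbdaabaadbdcdb'
  #23 SA[23]=1  'dadcbdabacbaacbdaabaadbdcdb'
  #24 SA[24]=26  'db'
  #25 SA[25]=22  'dbdcdb'
  #26 SA[26]=3  'dcbdabacbaacbdaabaadbdcdb'
  #27 SA[27]=24  'dcdb'

SA = [17, 12, 20, 18, 7, 9, 13, 21, 2, 27, 11, 19, 8, 15, 5, 0, 23, 10, 14, 4, 25, 16, 6, 1, 26, 22, 3, 24]
[i] adj suffixes → lcp
  [1] 17/12 → 2 ('aa')
  [2] 12/20 → 2 ('aa')
  [3] 20/18 → 1 ('a')
  [4] 18/7 → 3 ('aba')
  [5] 7/9 → 1 ('a')
  [6] 9/13 → 3 ('acb')
  [7] 13/21 → 1 ('a')
  [8] 21/2 → 2 ('ad')
  [9] 2/27 → 0 ('')
  [10] 27/11 → 1 ('b')
  [11] 11/19 → 3 ('baa')
  [12] 19/8 → 2 ('ba')
  [13] 8/15 → 1 ('b')
  [14] 15/5 → 3 ('bda')
  [15] 5/0 → 3 ('bda')
  [16] 0/23 → 2 ('bd')
  [17] 23/10 → 0 ('')
  [18] 10/14 → 2 ('cb')
  [19] 14/4 → 4 ('cbda')
  [20] 4/25 → 1 ('c')
  [21] 25/16 → 0 ('')
  [22] 16/6 → 2 ('da')
  [23] 6/1 → 2 ('da')
  [24] 1/26 → 1 ('d')
  [25] 26/22 → 2 ('db')
  [26] 22/3 → 1 ('d')
  [27] 3/24 → 2 ('dc')

n(n+1)/2 = 28·29/2 = 406
Σ LCP = 0 + 2 + 2 + 1 + 3 + 1 + 3 + 1 + 2 + 0 + 1 + 3 + 2 + 1 + 3 + 3 + 2 + 0 + 2 + 4 + 1 + 0 + 2 + 2 + 1 + 2 + 1 + 2 = 47
distinct = 406 − 47 = 359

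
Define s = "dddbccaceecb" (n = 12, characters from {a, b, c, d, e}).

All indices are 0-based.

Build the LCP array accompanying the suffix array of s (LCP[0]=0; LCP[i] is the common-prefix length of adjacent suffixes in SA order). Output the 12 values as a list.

sorted suffixes:
  #0 SA[0]=6  'aceecb'
  #1 SA[1]=11  'b'
  #2 SA[2]=3  'bccaceecb'
  #3 SA[3]=5  'caceecb'
  #4 SA[4]=10  'cb'
  #5 SA[5]=4  'ccaceecb'
  #6 SA[6]=7  'ceecb'
  #7 SA[7]=2  'dbccaceecb'
  #8 SA[8]=1  'ddbccaceecb'
  #9 SA[9]=0  'dddbccaceecb'
  #10 SA[10]=9  'ecb'
  #11 SA[11]=8  'eecb'

SA = [6, 11, 3, 5, 10, 4, 7, 2, 1, 0, 9, 8]
i: (SA[i-1],SA[i]) lcp shared
  1: (6,11) 0 ''
  2: (11,3) 1 'b'
  3: (3,5) 0 ''
  4: (5,10) 1 'c'
  5: (10,4) 1 'c'
  6: (4,7) 1 'c'
  7: (7,2) 0 ''
  8: (2,1) 1 'd'
  9: (1,0) 2 'dd'
  10: (0,9) 0 ''
  11: (9,8) 1 'e'

[0, 0, 1, 0, 1, 1, 1, 0, 1, 2, 0, 1]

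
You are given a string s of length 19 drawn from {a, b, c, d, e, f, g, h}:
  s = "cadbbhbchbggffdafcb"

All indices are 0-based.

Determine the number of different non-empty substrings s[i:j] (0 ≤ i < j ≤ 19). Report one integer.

rank | idx | suffix
   0 |   1 | adbbhbchbggffdafcb
   1 |  15 | afcb
   2 |  18 | b
   3 |   3 | bbhbchbggffdafcb
   4 |   6 | bchbggffdafcb
   5 |   9 | bggffdafcb
   6 |   4 | bhbchbggffdafcb
   7 |   0 | cadbbhbchbggffdafcb
   8 |  17 | cb
   9 |   7 | chbggffdafcb
  10 |  14 | dafcb
  11 |   2 | dbbhbchbggffdafcb
  12 |  16 | fcb
  13 |  13 | fdafcb
  14 |  12 | ffdafcb
  15 |  11 | gffdafcb
  16 |  10 | ggffdafcb
  17 |   5 | hbchbggffdafcb
  18 |   8 | hbggffdafcb

SA = [1, 15, 18, 3, 6, 9, 4, 0, 17, 7, 14, 2, 16, 13, 12, 11, 10, 5, 8]
[i] adj suffixes → lcp
  [1] 1/15 → 1 ('a')
  [2] 15/18 → 0 ('')
  [3] 18/3 → 1 ('b')
  [4] 3/6 → 1 ('b')
  [5] 6/9 → 1 ('b')
  [6] 9/4 → 1 ('b')
  [7] 4/0 → 0 ('')
  [8] 0/17 → 1 ('c')
  [9] 17/7 → 1 ('c')
  [10] 7/14 → 0 ('')
  [11] 14/2 → 1 ('d')
  [12] 2/16 → 0 ('')
  [13] 16/13 → 1 ('f')
  [14] 13/12 → 1 ('f')
  [15] 12/11 → 0 ('')
  [16] 11/10 → 1 ('g')
  [17] 10/5 → 0 ('')
  [18] 5/8 → 2 ('hb')

n(n+1)/2 = 19·20/2 = 190
Σ LCP = 0 + 1 + 0 + 1 + 1 + 1 + 1 + 0 + 1 + 1 + 0 + 1 + 0 + 1 + 1 + 0 + 1 + 0 + 2 = 13
distinct = 190 − 13 = 177

177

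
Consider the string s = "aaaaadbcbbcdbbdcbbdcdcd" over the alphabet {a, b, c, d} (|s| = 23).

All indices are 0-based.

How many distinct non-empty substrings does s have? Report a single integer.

sorted suffixes:
  #0 SA[0]=0  'aaaaadbcbbcdbbdcbbdcdcd'
  #1 SA[1]=1  'aaaadbcbbcdbbdcbbdcdcd'
  #2 SA[2]=2  'aaadbcbbcdbbdcbbdcdcd'
  #3 SA[3]=3  'aadbcbbcdbbdcbbdcdcd'
  #4 SA[4]=4  'adbcbbcdbbdcbbdcdcd'
  #5 SA[5]=8  'bbcdbbdcbbdcdcd'
  #6 SA[6]=12  'bbdcbbdcdcd'
  #7 SA[7]=16  'bbdcdcd'
  #8 SA[8]=6  'bcbbcdbbdcbbdcdcd'
  #9 SA[9]=9  'bcdbbdcbbdcdcd'
  #10 SA[10]=13  'bdcbbdcdcd'
  #11 SA[11]=17  'bdcdcd'
  #12 SA[12]=7  'cbbcdbbdcbbdcdcd'
  #13 SA[13]=15  'cbbdcdcd'
  #14 SA[14]=21  'cd'
  #15 SA[15]=10  'cdbbdcbbdcdcd'
  #16 SA[16]=19  'cdcd'
  #17 SA[17]=22  'd'
  #18 SA[18]=11  'dbbdcbbdcdcd'
  #19 SA[19]=5  'dbcbbcdbbdcbbdcdcd'
  #20 SA[20]=14  'dcbbdcdcd'
  #21 SA[21]=20  'dcd'
  #22 SA[22]=18  'dcdcd'

SA = [0, 1, 2, 3, 4, 8, 12, 16, 6, 9, 13, 17, 7, 15, 21, 10, 19, 22, 11, 5, 14, 20, 18]
rank  pair      lcp
   1  s[0:],s[1:]  4  'aaaa'
   2  s[1:],s[2:]  3  'aaa'
   3  s[2:],s[3:]  2  'aa'
   4  s[3:],s[4:]  1  'a'
   5  s[4:],s[8:]  0  ''
   6  s[8:],s[12:]  2  'bb'
   7  s[12:],s[16:]  4  'bbdc'
   8  s[16:],s[6:]  1  'b'
   9  s[6:],s[9:]  2  'bc'
  10  s[9:],s[13:]  1  'b'
  11  s[13:],s[17:]  3  'bdc'
  12  s[17:],s[7:]  0  ''
  13  s[7:],s[15:]  3  'cbb'
  14  s[15:],s[21:]  1  'c'
  15  s[21:],s[10:]  2  'cd'
  16  s[10:],s[19:]  2  'cd'
  17  s[19:],s[22:]  0  ''
  18  s[22:],s[11:]  1  'd'
  19  s[11:],s[5:]  2  'db'
  20  s[5:],s[14:]  1  'd'
  21  s[14:],s[20:]  2  'dc'
  22  s[20:],s[18:]  3  'dcd'

n(n+1)/2 = 23·24/2 = 276
Σ LCP = 0 + 4 + 3 + 2 + 1 + 0 + 2 + 4 + 1 + 2 + 1 + 3 + 0 + 3 + 1 + 2 + 2 + 0 + 1 + 2 + 1 + 2 + 3 = 40
distinct = 276 − 40 = 236

236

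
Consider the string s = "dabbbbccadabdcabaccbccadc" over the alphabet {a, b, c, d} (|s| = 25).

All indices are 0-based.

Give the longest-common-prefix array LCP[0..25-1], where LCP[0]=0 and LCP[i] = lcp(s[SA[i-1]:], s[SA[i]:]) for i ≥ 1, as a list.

[0, 2, 2, 1, 1, 2, 0, 1, 3, 2, 1, 5, 1, 0, 1, 2, 3, 1, 1, 4, 2, 0, 3, 1, 2]

sorted suffixes:
  #0 SA[0]=14  'abaccbccadc'
  #1 SA[1]=1  'abbbbccadabdcabaccbccadc'
  #2 SA[2]=10  'abdcabaccbccadc'
  #3 SA[3]=16  'accbccadc'
  #4 SA[4]=8  'adabdcabaccbccadc'
  #5 SA[5]=22  'adc'
  #6 SA[6]=15  'baccbccadc'
  #7 SA[7]=2  'bbbbccadabdcabaccbccadc'
  #8 SA[8]=3  'bbbccadabdcabaccbccadc'
  #9 SA[9]=4  'bbccadabdcabaccbccadc'
  #10 SA[10]=5  'bccadabdcabaccbccadc'
  #11 SA[11]=19  'bccadc'
  #12 SA[12]=11  'bdcabaccbccadc'
  #13 SA[13]=24  'c'
  #14 SA[14]=13  'cabaccbccadc'
  #15 SA[15]=7  'cadabdcabaccbccadc'
  #16 SA[16]=21  'cadc'
  #17 SA[17]=18  'cbccadc'
  #18 SA[18]=6  'ccadabdcabaccbccadc'
  #19 SA[19]=20  'ccadc'
  #20 SA[20]=17  'ccbccadc'
  #21 SA[21]=0  'dabbbbccadabdcabaccbccadc'
  #22 SA[22]=9  'dabdcabaccbccadc'
  #23 SA[23]=23  'dc'
  #24 SA[24]=12  'dcabaccbccadc'

SA = [14, 1, 10, 16, 8, 22, 15, 2, 3, 4, 5, 19, 11, 24, 13, 7, 21, 18, 6, 20, 17, 0, 9, 23, 12]
rank  pair      lcp
   1  s[14:],s[1:]  2  'ab'
   2  s[1:],s[10:]  2  'ab'
   3  s[10:],s[16:]  1  'a'
   4  s[16:],s[8:]  1  'a'
   5  s[8:],s[22:]  2  'ad'
   6  s[22:],s[15:]  0  ''
   7  s[15:],s[2:]  1  'b'
   8  s[2:],s[3:]  3  'bbb'
   9  s[3:],s[4:]  2  'bb'
  10  s[4:],s[5:]  1  'b'
  11  s[5:],s[19:]  5  'bccad'
  12  s[19:],s[11:]  1  'b'
  13  s[11:],s[24:]  0  ''
  14  s[24:],s[13:]  1  'c'
  15  s[13:],s[7:]  2  'ca'
  16  s[7:],s[21:]  3  'cad'
  17  s[21:],s[18:]  1  'c'
  18  s[18:],s[6:]  1  'c'
  19  s[6:],s[20:]  4  'ccad'
  20  s[20:],s[17:]  2  'cc'
  21  s[17:],s[0:]  0  ''
  22  s[0:],s[9:]  3  'dab'
  23  s[9:],s[23:]  1  'd'
  24  s[23:],s[12:]  2  'dc'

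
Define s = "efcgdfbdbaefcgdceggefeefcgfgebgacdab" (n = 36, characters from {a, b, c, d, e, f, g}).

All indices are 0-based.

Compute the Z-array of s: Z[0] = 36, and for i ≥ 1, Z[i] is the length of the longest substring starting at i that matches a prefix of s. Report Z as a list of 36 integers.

Z[0]=36
i=1: outside box; Z[1]=0
i=2: outside box; Z[2]=0
i=3: outside box; Z[3]=0
i=4: outside box; Z[4]=0
i=5: outside box; Z[5]=0
i=6: outside box; Z[6]=0
i=7: outside box; Z[7]=0
i=8: outside box; Z[8]=0
i=9: outside box; Z[9]=0
i=10: outside box; Z[10]=5 scan→box=[10,15)
i=11: min(r-i=4, Z[1]=0)=0; Z[11]=0
i=12: min(r-i=3, Z[2]=0)=0; Z[12]=0
i=13: min(r-i=2, Z[3]=0)=0; Z[13]=0
i=14: min(r-i=1, Z[4]=0)=0; Z[14]=0
i=15: outside box; Z[15]=0
i=16: outside box; Z[16]=1 scan→box=[16,17)
i=17: outside box; Z[17]=0
i=18: outside box; Z[18]=0
i=19: outside box; Z[19]=2 scan→box=[19,21)
i=20: min(r-i=1, Z[1]=0)=0; Z[20]=0
i=21: outside box; Z[21]=1 scan→box=[21,22)
i=22: outside box; Z[22]=4 scan→box=[22,26)
i=23: min(r-i=3, Z[1]=0)=0; Z[23]=0
i=24: min(r-i=2, Z[2]=0)=0; Z[24]=0
i=25: min(r-i=1, Z[3]=0)=0; Z[25]=0
i=26: outside box; Z[26]=0
i=27: outside box; Z[27]=0
i=28: outside box; Z[28]=1 scan→box=[28,29)
i=29: outside box; Z[29]=0
i=30: outside box; Z[30]=0
i=31: outside box; Z[31]=0
i=32: outside box; Z[32]=0
i=33: outside box; Z[33]=0
i=34: outside box; Z[34]=0
i=35: outside box; Z[35]=0

[36, 0, 0, 0, 0, 0, 0, 0, 0, 0, 5, 0, 0, 0, 0, 0, 1, 0, 0, 2, 0, 1, 4, 0, 0, 0, 0, 0, 1, 0, 0, 0, 0, 0, 0, 0]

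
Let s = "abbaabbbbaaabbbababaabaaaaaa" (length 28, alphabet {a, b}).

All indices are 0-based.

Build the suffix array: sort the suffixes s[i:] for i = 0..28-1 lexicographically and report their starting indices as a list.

rank→(start, suffix):
  0 → (27, 'a')
  1 → (26, 'aa')
  2 → (25, 'aaa')
  3 → (24, 'aaaa')
  4 → (23, 'aaaaa')
  5 → (22, 'aaaaaa')
  6 → (9, 'aaabbbababaabaaaaaa')
  7 → (19, 'aabaaaaaa')
  8 → (10, 'aabbbababaabaaaaaa')
  9 → (3, 'aabbbbaaabbbababaabaaaaaa')
  10 → (20, 'abaaaaaa')
  11 → (17, 'abaabaaaaaa')
  12 → (15, 'ababaabaaaaaa')
  13 → (0, 'abbaabbbbaaabbbababaabaaaaaa')
  14 → (11, 'abbbababaabaaaaaa')
  15 → (4, 'abbbbaaabbbababaabaaaaaa')
  16 → (21, 'baaaaaa')
  17 → (8, 'baaabbbababaabaaaaaa')
  18 → (18, 'baabaaaaaa')
  19 → (2, 'baabbbbaaabbbababaabaaaaaa')
  20 → (16, 'babaabaaaaaa')
  21 → (14, 'bababaabaaaaaa')
  22 → (7, 'bbaaabbbababaabaaaaaa')
  23 → (1, 'bbaabbbbaaabbbababaabaaaaaa')
  24 → (13, 'bbababaabaaaaaa')
  25 → (6, 'bbbaaabbbababaabaaaaaa')
  26 → (12, 'bbbababaabaaaaaa')
  27 → (5, 'bbbbaaabbbababaabaaaaaa')

[27, 26, 25, 24, 23, 22, 9, 19, 10, 3, 20, 17, 15, 0, 11, 4, 21, 8, 18, 2, 16, 14, 7, 1, 13, 6, 12, 5]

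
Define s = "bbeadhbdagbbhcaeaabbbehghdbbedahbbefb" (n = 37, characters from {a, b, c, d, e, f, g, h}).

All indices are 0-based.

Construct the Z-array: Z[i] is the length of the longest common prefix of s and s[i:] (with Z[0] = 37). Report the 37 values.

Z[0]=37
i=1: i≥r, start 0; Z[1]=1 extend→box=[1,2)
i=2: i≥r, start 0; Z[2]=0
i=3: i≥r, start 0; Z[3]=0
i=4: i≥r, start 0; Z[4]=0
i=5: i≥r, start 0; Z[5]=0
i=6: i≥r, start 0; Z[6]=1 extend→box=[6,7)
i=7: i≥r, start 0; Z[7]=0
i=8: i≥r, start 0; Z[8]=0
i=9: i≥r, start 0; Z[9]=0
i=10: i≥r, start 0; Z[10]=2 extend→box=[10,12)
i=11: min(r-i=1, Z[1]=1)=1; Z[11]=1
i=12: i≥r, start 0; Z[12]=0
i=13: i≥r, start 0; Z[13]=0
i=14: i≥r, start 0; Z[14]=0
i=15: i≥r, start 0; Z[15]=0
i=16: i≥r, start 0; Z[16]=0
i=17: i≥r, start 0; Z[17]=0
i=18: i≥r, start 0; Z[18]=2 extend→box=[18,20)
i=19: min(r-i=1, Z[1]=1)=1; Z[19]=3 extend→box=[19,22)
i=20: min(r-i=2, Z[1]=1)=1; Z[20]=1
i=21: min(r-i=1, Z[2]=0)=0; Z[21]=0
i=22: i≥r, start 0; Z[22]=0
i=23: i≥r, start 0; Z[23]=0
i=24: i≥r, start 0; Z[24]=0
i=25: i≥r, start 0; Z[25]=0
i=26: i≥r, start 0; Z[26]=3 extend→box=[26,29)
i=27: min(r-i=2, Z[1]=1)=1; Z[27]=1
i=28: min(r-i=1, Z[2]=0)=0; Z[28]=0
i=29: i≥r, start 0; Z[29]=0
i=30: i≥r, start 0; Z[30]=0
i=31: i≥r, start 0; Z[31]=0
i=32: i≥r, start 0; Z[32]=3 extend→box=[32,35)
i=33: min(r-i=2, Z[1]=1)=1; Z[33]=1
i=34: min(r-i=1, Z[2]=0)=0; Z[34]=0
i=35: i≥r, start 0; Z[35]=0
i=36: i≥r, start 0; Z[36]=1 extend→box=[36,37)

[37, 1, 0, 0, 0, 0, 1, 0, 0, 0, 2, 1, 0, 0, 0, 0, 0, 0, 2, 3, 1, 0, 0, 0, 0, 0, 3, 1, 0, 0, 0, 0, 3, 1, 0, 0, 1]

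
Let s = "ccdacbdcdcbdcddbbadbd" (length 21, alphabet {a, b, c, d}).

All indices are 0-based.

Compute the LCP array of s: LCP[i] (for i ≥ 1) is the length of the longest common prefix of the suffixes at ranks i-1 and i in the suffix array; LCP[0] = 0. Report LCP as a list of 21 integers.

rank→(start, suffix):
  0 → (3, 'acbdcdcbdcddbbadbd')
  1 → (17, 'adbd')
  2 → (16, 'badbd')
  3 → (15, 'bbadbd')
  4 → (19, 'bd')
  5 → (5, 'bdcdcbdcddbbadbd')
  6 → (10, 'bdcddbbadbd')
  7 → (4, 'cbdcdcbdcddbbadbd')
  8 → (9, 'cbdcddbbadbd')
  9 → (0, 'ccdacbdcdcbdcddbbadbd')
  10 → (1, 'cdacbdcdcbdcddbbadbd')
  11 → (7, 'cdcbdcddbbadbd')
  12 → (12, 'cddbbadbd')
  13 → (20, 'd')
  14 → (2, 'dacbdcdcbdcddbbadbd')
  15 → (14, 'dbbadbd')
  16 → (18, 'dbd')
  17 → (8, 'dcbdcddbbadbd')
  18 → (6, 'dcdcbdcddbbadbd')
  19 → (11, 'dcddbbadbd')
  20 → (13, 'ddbbadbd')

SA = [3, 17, 16, 15, 19, 5, 10, 4, 9, 0, 1, 7, 12, 20, 2, 14, 18, 8, 6, 11, 13]
rank  pair      lcp
   1  s[3:],s[17:]  1  'a'
   2  s[17:],s[16:]  0  ''
   3  s[16:],s[15:]  1  'b'
   4  s[15:],s[19:]  1  'b'
   5  s[19:],s[5:]  2  'bd'
   6  s[5:],s[10:]  4  'bdcd'
   7  s[10:],s[4:]  0  ''
   8  s[4:],s[9:]  5  'cbdcd'
   9  s[9:],s[0:]  1  'c'
  10  s[0:],s[1:]  1  'c'
  11  s[1:],s[7:]  2  'cd'
  12  s[7:],s[12:]  2  'cd'
  13  s[12:],s[20:]  0  ''
  14  s[20:],s[2:]  1  'd'
  15  s[2:],s[14:]  1  'd'
  16  s[14:],s[18:]  2  'db'
  17  s[18:],s[8:]  1  'd'
  18  s[8:],s[6:]  2  'dc'
  19  s[6:],s[11:]  3  'dcd'
  20  s[11:],s[13:]  1  'd'

[0, 1, 0, 1, 1, 2, 4, 0, 5, 1, 1, 2, 2, 0, 1, 1, 2, 1, 2, 3, 1]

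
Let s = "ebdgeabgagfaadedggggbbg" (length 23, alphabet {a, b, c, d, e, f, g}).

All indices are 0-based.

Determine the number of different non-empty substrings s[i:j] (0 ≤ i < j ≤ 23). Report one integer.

254

rank | idx | suffix
   0 |  11 | aadedggggbbg
   1 |   5 | abgagfaadedggggbbg
   2 |  12 | adedggggbbg
   3 |   8 | agfaadedggggbbg
   4 |  20 | bbg
   5 |   1 | bdgeabgagfaadedggggbbg
   6 |  21 | bg
   7 |   6 | bgagfaadedggggbbg
   8 |  13 | dedggggbbg
   9 |   2 | dgeabgagfaadedggggbbg
  10 |  15 | dggggbbg
  11 |   4 | eabgagfaadedggggbbg
  12 |   0 | ebdgeabgagfaadedggggbbg
  13 |  14 | edggggbbg
  14 |  10 | faadedggggbbg
  15 |  22 | g
  16 |   7 | gagfaadedggggbbg
  17 |  19 | gbbg
  18 |   3 | geabgagfaadedggggbbg
  19 |   9 | gfaadedggggbbg
  20 |  18 | ggbbg
  21 |  17 | gggbbg
  22 |  16 | ggggbbg

SA = [11, 5, 12, 8, 20, 1, 21, 6, 13, 2, 15, 4, 0, 14, 10, 22, 7, 19, 3, 9, 18, 17, 16]
rank  pair      lcp
   1  s[11:],s[5:]  1  'a'
   2  s[5:],s[12:]  1  'a'
   3  s[12:],s[8:]  1  'a'
   4  s[8:],s[20:]  0  ''
   5  s[20:],s[1:]  1  'b'
   6  s[1:],s[21:]  1  'b'
   7  s[21:],s[6:]  2  'bg'
   8  s[6:],s[13:]  0  ''
   9  s[13:],s[2:]  1  'd'
  10  s[2:],s[15:]  2  'dg'
  11  s[15:],s[4:]  0  ''
  12  s[4:],s[0:]  1  'e'
  13  s[0:],s[14:]  1  'e'
  14  s[14:],s[10:]  0  ''
  15  s[10:],s[22:]  0  ''
  16  s[22:],s[7:]  1  'g'
  17  s[7:],s[19:]  1  'g'
  18  s[19:],s[3:]  1  'g'
  19  s[3:],s[9:]  1  'g'
  20  s[9:],s[18:]  1  'g'
  21  s[18:],s[17:]  2  'gg'
  22  s[17:],s[16:]  3  'ggg'

n(n+1)/2 = 23·24/2 = 276
Σ LCP = 0 + 1 + 1 + 1 + 0 + 1 + 1 + 2 + 0 + 1 + 2 + 0 + 1 + 1 + 0 + 0 + 1 + 1 + 1 + 1 + 1 + 2 + 3 = 22
distinct = 276 − 22 = 254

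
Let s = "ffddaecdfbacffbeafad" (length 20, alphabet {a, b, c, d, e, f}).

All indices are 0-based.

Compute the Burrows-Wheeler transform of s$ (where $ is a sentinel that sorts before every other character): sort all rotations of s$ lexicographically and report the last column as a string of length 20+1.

dbfdeffeaadfcbaadffc$

rank  rotation               last
    0  $ffddaecdfbacffbeafad  d
    1  acffbeafad$ffddaecdfb  b
    2  ad$ffddaecdfbacffbeaf  f
    3  aecdfbacffbeafad$ffdd  d
    4  afad$ffddaecdfbacffbe  e
    5  bacffbeafad$ffddaecdf  f
    6  beafad$ffddaecdfbacff  f
    7  cdfbacffbeafad$ffddae  e
    8  cffbeafad$ffddaecdfba  a
    9  d$ffddaecdfbacffbeafa  a
   10  daecdfbacffbeafad$ffd  d
   11  ddaecdfbacffbeafad$ff  f
   12  dfbacffbeafad$ffddaec  c
   13  eafad$ffddaecdfbacffb  b
   14  ecdfbacffbeafad$ffdda  a
   15  fad$ffddaecdfbacffbea  a
   16  fbacffbeafad$ffddaecd  d
   17  fbeafad$ffddaecdfbacf  f
   18  fddaecdfbacffbeafad$f  f
   19  ffbeafad$ffddaecdfbac  c
   20  ffddaecdfbacffbeafad$  $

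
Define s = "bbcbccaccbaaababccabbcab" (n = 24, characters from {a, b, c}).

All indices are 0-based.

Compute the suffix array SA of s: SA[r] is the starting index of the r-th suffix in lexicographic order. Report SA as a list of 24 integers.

[10, 11, 22, 12, 18, 14, 6, 23, 9, 13, 19, 0, 20, 1, 15, 3, 21, 17, 5, 8, 2, 16, 4, 7]

rank→(start, suffix):
  0 → (10, 'aaababccabbcab')
  1 → (11, 'aababccabbcab')
  2 → (22, 'ab')
  3 → (12, 'ababccabbcab')
  4 → (18, 'abbcab')
  5 → (14, 'abccabbcab')
  6 → (6, 'accbaaababccabbcab')
  7 → (23, 'b')
  8 → (9, 'baaababccabbcab')
  9 → (13, 'babccabbcab')
  10 → (19, 'bbcab')
  11 → (0, 'bbcbccaccbaaababccabbcab')
  12 → (20, 'bcab')
  13 → (1, 'bcbccaccbaaababccabbcab')
  14 → (15, 'bccabbcab')
  15 → (3, 'bccaccbaaababccabbcab')
  16 → (21, 'cab')
  17 → (17, 'cabbcab')
  18 → (5, 'caccbaaababccabbcab')
  19 → (8, 'cbaaababccabbcab')
  20 → (2, 'cbccaccbaaababccabbcab')
  21 → (16, 'ccabbcab')
  22 → (4, 'ccaccbaaababccabbcab')
  23 → (7, 'ccbaaababccabbcab')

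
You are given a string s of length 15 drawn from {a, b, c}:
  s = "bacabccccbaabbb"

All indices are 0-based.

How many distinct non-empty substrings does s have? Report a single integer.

sorted suffixes:
  #0 SA[0]=10  'aabbb'
  #1 SA[1]=11  'abbb'
  #2 SA[2]=3  'abccccbaabbb'
  #3 SA[3]=1  'acabccccbaabbb'
  #4 SA[4]=14  'b'
  #5 SA[5]=9  'baabbb'
  #6 SA[6]=0  'bacabccccbaabbb'
  #7 SA[7]=13  'bb'
  #8 SA[8]=12  'bbb'
  #9 SA[9]=4  'bccccbaabbb'
  #10 SA[10]=2  'cabccccbaabbb'
  #11 SA[11]=8  'cbaabbb'
  #12 SA[12]=7  'ccbaabbb'
  #13 SA[13]=6  'cccbaabbb'
  #14 SA[14]=5  'ccccbaabbb'

SA = [10, 11, 3, 1, 14, 9, 0, 13, 12, 4, 2, 8, 7, 6, 5]
[i] adj suffixes → lcp
  [1] 10/11 → 1 ('a')
  [2] 11/3 → 2 ('ab')
  [3] 3/1 → 1 ('a')
  [4] 1/14 → 0 ('')
  [5] 14/9 → 1 ('b')
  [6] 9/0 → 2 ('ba')
  [7] 0/13 → 1 ('b')
  [8] 13/12 → 2 ('bb')
  [9] 12/4 → 1 ('b')
  [10] 4/2 → 0 ('')
  [11] 2/8 → 1 ('c')
  [12] 8/7 → 1 ('c')
  [13] 7/6 → 2 ('cc')
  [14] 6/5 → 3 ('ccc')

n(n+1)/2 = 15·16/2 = 120
Σ LCP = 0 + 1 + 2 + 1 + 0 + 1 + 2 + 1 + 2 + 1 + 0 + 1 + 1 + 2 + 3 = 18
distinct = 120 − 18 = 102

102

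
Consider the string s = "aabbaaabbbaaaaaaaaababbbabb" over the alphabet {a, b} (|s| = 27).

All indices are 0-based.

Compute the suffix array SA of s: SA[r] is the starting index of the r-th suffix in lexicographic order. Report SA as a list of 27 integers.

sorted suffixes:
  #0 SA[0]=10  'aaaaaaaaababbbabb'
  #1 SA[1]=11  'aaaaaaaababbbabb'
  #2 SA[2]=12  'aaaaaaababbbabb'
  #3 SA[3]=13  'aaaaaababbbabb'
  #4 SA[4]=14  'aaaaababbbabb'
  #5 SA[5]=15  'aaaababbbabb'
  #6 SA[6]=16  'aaababbbabb'
  #7 SA[7]=4  'aaabbbaaaaaaaaababbbabb'
  #8 SA[8]=17  'aababbbabb'
  #9 SA[9]=0  'aabbaaabbbaaaaaaaaababbbabb'
  #10 SA[10]=5  'aabbbaaaaaaaaababbbabb'
  #11 SA[11]=18  'ababbbabb'
  #12 SA[12]=24  'abb'
  #13 SA[13]=1  'abbaaabbbaaaaaaaaababbbabb'
  #14 SA[14]=6  'abbbaaaaaaaaababbbabb'
  #15 SA[15]=20  'abbbabb'
  #16 SA[16]=26  'b'
  #17 SA[17]=9  'baaaaaaaaababbbabb'
  #18 SA[18]=3  'baaabbbaaaaaaaaababbbabb'
  #19 SA[19]=23  'babb'
  #20 SA[20]=19  'babbbabb'
  #21 SA[21]=25  'bb'
  #22 SA[22]=8  'bbaaaaaaaaababbbabb'
  #23 SA[23]=2  'bbaaabbbaaaaaaaaababbbabb'
  #24 SA[24]=22  'bbabb'
  #25 SA[25]=7  'bbbaaaaaaaaababbbabb'
  #26 SA[26]=21  'bbbabb'

[10, 11, 12, 13, 14, 15, 16, 4, 17, 0, 5, 18, 24, 1, 6, 20, 26, 9, 3, 23, 19, 25, 8, 2, 22, 7, 21]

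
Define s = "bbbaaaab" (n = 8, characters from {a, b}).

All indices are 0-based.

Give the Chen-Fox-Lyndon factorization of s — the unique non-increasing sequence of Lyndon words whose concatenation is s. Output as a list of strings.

["b", "b", "b", "aaaab"]

emit factor 1: 'b' (i=0, period=1)
emit factor 2: 'b' (i=1, period=1)
emit factor 3: 'b' (i=2, period=1)
emit factor 4: 'aaaab' (i=3, period=5)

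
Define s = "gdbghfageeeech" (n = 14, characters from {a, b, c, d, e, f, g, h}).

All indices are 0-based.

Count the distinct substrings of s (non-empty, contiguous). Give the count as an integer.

96

sorted suffixes:
  #0 SA[0]=6  'ageeeech'
  #1 SA[1]=2  'bghfageeeech'
  #2 SA[2]=12  'ch'
  #3 SA[3]=1  'dbghfageeeech'
  #4 SA[4]=11  'ech'
  #5 SA[5]=10  'eech'
  #6 SA[6]=9  'eeech'
  #7 SA[7]=8  'eeeech'
  #8 SA[8]=5  'fageeeech'
  #9 SA[9]=0  'gdbghfageeeech'
  #10 SA[10]=7  'geeeech'
  #11 SA[11]=3  'ghfageeeech'
  #12 SA[12]=13  'h'
  #13 SA[13]=4  'hfageeeech'

SA = [6, 2, 12, 1, 11, 10, 9, 8, 5, 0, 7, 3, 13, 4]
[i] adj suffixes → lcp
  [1] 6/2 → 0 ('')
  [2] 2/12 → 0 ('')
  [3] 12/1 → 0 ('')
  [4] 1/11 → 0 ('')
  [5] 11/10 → 1 ('e')
  [6] 10/9 → 2 ('ee')
  [7] 9/8 → 3 ('eee')
  [8] 8/5 → 0 ('')
  [9] 5/0 → 0 ('')
  [10] 0/7 → 1 ('g')
  [11] 7/3 → 1 ('g')
  [12] 3/13 → 0 ('')
  [13] 13/4 → 1 ('h')

n(n+1)/2 = 14·15/2 = 105
Σ LCP = 0 + 0 + 0 + 0 + 0 + 1 + 2 + 3 + 0 + 0 + 1 + 1 + 0 + 1 = 9
distinct = 105 − 9 = 96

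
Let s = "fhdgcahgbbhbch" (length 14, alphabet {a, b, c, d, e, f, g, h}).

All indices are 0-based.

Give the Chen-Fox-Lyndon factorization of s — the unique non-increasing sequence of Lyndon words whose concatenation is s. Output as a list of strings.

["fh", "dg", "c", "ahgbbhbch"]

emit factor 1: 'fh' (i=0, period=2)
emit factor 2: 'dg' (i=2, period=2)
emit factor 3: 'c' (i=4, period=1)
emit factor 4: 'ahgbbhbch' (i=5, period=9)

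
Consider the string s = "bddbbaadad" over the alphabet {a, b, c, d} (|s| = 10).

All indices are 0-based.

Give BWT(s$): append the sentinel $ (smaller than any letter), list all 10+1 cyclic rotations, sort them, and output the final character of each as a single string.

rank  rotation     last
    0  $bddbbaadad  d
    1  aadad$bddbb  b
    2  ad$bddbbaad  d
    3  adad$bddbba  a
    4  baadad$bddb  b
    5  bbaadad$bdd  d
    6  bddbbaadad$  $
    7  d$bddbbaada  a
    8  dad$bddbbaa  a
    9  dbbaadad$bd  d
   10  ddbbaadad$b  b

dbdabd$aadb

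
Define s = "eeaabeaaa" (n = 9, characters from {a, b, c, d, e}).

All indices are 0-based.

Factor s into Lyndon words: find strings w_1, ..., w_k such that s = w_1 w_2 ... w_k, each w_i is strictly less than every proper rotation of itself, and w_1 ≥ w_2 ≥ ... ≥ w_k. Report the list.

["e", "e", "aabe", "a", "a", "a"]

emit factor 1: 'e' (i=0, period=1)
emit factor 2: 'e' (i=1, period=1)
emit factor 3: 'aabe' (i=2, period=4)
emit factor 4: 'a' (i=6, period=1)
emit factor 5: 'a' (i=7, period=1)
emit factor 6: 'a' (i=8, period=1)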